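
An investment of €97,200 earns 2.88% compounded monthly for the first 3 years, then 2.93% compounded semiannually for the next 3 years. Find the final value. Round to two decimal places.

Phase 1: 97,200·(1 + 0.0024)^36 ≈ 105,960.5862.
Phase 2: 105,960.5862·(1 + 0.01465)^6 ≈ 115,622.3816.

€115,622.38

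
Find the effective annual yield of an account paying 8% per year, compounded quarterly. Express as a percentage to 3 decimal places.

One year is 4 periods at 0.02 each: (1 + 0.02)^4 ≈ 1.082432.
EAR = 1.082432 − 1 ≈ 8.24322%.

8.243%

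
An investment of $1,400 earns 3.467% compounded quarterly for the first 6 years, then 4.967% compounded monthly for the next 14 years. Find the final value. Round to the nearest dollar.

Phase 1: 1,400·(1 + 0.0086675)^24 ≈ 1,722.1886.
Phase 2: 1,722.1886·(1 + 0.04967/12)^168 ≈ 3,447.1256.

$3,447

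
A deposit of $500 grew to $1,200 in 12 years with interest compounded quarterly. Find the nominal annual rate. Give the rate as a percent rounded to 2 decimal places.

(1 + r/4)^48 = 1,200/500 = 2.4.
1 + r/4 = 2.4^(1/48) ≈ 1.018406, so r/4 ≈ 0.0184063.
r ≈ 4·0.0184063 = 7.36251%.

7.36%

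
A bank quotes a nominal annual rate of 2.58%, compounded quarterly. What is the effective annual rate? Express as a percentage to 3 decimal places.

EAR = (1 + 2.58%/4)^4 − 1 = (1 + 0.00645)^4 − 1.
(1 + 0.00645)^4 ≈ 1.026051, so EAR ≈ 2.60507%.

2.605%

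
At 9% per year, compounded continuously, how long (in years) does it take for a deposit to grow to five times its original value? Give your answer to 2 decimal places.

e^(0.09t) = 5, so 0.09t = ln 5 ≈ 1.6094.
t ≈ 1.6094/0.09 ≈ 17.8826.

17.88 years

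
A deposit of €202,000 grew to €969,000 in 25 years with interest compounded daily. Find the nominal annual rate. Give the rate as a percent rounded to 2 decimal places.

The 9125-period growth factor is 969,000/202,000 = 4.79703.
r/365 = 4.79703^(1/9125) − 1 ≈ 0.00017185, so r ≈ 365·0.00017185 = 6.27253%.

6.27%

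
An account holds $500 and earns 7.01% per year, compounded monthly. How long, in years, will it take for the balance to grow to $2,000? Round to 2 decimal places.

We need (1 + 0.00584167)^(12t) = 4, so 12t = ln 4 / ln 1.005842 ≈ 238.0039.
t ≈ 238.0039/12 = 19.8337 years.

19.83 years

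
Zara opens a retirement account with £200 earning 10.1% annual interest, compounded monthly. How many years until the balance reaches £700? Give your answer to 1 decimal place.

12.5 years

(1 + 0.00841667)^(12t) = 700/200 = 3.5.
12t·ln(1 + 0.00841667) = ln(3.5); 12t = 1.2528/0.00838144 ≈ 149.4686.
t ≈ 12.4557 years.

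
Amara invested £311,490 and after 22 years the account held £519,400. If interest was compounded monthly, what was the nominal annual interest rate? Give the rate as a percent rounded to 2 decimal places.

The 264-period growth factor is 519,400/311,490 = 1.66747.
r/12 = 1.66747^(1/264) − 1 ≈ 0.00193865, so r ≈ 12·0.00193865 = 2.32638%.

2.33%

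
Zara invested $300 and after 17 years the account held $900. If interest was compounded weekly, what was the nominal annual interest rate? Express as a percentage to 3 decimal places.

6.466%

The 884-period growth factor is 900/300 = 3.
r/52 = 3^(1/884) − 1 ≈ 0.00124355, so r ≈ 52·0.00124355 = 6.46644%.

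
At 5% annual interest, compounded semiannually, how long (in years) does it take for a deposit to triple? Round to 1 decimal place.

(1 + 0.025)^(2t) = 3.
2t = ln 3 / ln(1 + 0.025) ≈ 1.0986/0.0246926 ≈ 44.4915.
t ≈ 22.2458.

22.2 years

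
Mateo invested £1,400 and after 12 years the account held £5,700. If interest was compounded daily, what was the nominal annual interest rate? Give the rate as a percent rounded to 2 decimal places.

The 4380-period growth factor is 5,700/1,400 = 4.07143.
r/365 = 4.07143^(1/4380) − 1 ≈ 0.000320598, so r ≈ 365·0.000320598 = 11.70182%.

11.70%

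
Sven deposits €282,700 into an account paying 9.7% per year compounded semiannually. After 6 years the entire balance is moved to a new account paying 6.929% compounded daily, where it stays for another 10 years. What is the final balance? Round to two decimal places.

Phase 1: 282,700·(1 + 0.0485)^12 ≈ 499,053.4085.
Phase 2: 499,053.4085·(1 + 0.06929/365)^3650 ≈ 997,794.5175.

€997,794.52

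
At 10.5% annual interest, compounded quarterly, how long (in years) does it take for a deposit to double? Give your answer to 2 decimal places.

(1 + 0.02625)^(4t) = 2.
4t = ln 2 / ln(1 + 0.02625) ≈ 0.69315/0.0259114 ≈ 26.7507.
t ≈ 6.6877.

6.69 years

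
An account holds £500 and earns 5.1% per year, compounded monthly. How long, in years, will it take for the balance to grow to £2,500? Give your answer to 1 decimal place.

(1 + 0.00425)^(12t) = 2,500/500 = 5.
12t·ln(1 + 0.00425) = ln(5); 12t = 1.6094/0.00424099 ≈ 379.4954.
t ≈ 31.6246 years.

31.6 years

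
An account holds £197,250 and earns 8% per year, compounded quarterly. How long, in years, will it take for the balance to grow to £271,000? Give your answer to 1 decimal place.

4.0 years

We need (1 + 0.02)^(4t) = 1.3739, so 4t = ln 1.3739 / ln 1.02 ≈ 16.0406.
t ≈ 16.0406/4 = 4.0102 years.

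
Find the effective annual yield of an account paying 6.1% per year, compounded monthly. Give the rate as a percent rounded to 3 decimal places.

EAR = (1 + 6.1%/12)^12 − 1 = (1 + 0.00508333)^12 − 1.
(1 + 0.00508333)^12 ≈ 1.062735, so EAR ≈ 6.27347%.

6.273%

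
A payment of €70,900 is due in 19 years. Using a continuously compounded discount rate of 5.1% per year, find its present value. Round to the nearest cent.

€26,903.88

P = A·e^(−rt) = 70,900·e^(−0.969).
e^(−0.969) ≈ 0.37946231075, so P ≈ 26,903.8778.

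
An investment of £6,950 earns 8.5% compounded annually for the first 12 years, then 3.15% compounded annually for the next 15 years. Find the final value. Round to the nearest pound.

After 12 years at 8.5%: 6,950 × 2.6616862324 ≈ 18,498.7193.
Then 15 years at 3.15%: 18,498.7193 × 1.5923498255 ≈ 29,456.4325.

£29,456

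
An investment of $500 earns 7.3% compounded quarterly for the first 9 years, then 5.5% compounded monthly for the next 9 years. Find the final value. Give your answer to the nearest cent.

Phase 1: 500·(1 + 0.01825)^36 ≈ 958.8023.
Phase 2: 958.8023·(1 + 0.055/12)^108 ≈ 1,571.1357.

$1,571.14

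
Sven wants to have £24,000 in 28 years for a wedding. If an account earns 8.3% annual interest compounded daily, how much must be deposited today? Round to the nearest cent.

£2,349.77

Periodic rate = 8.3%/365 = 0.000227397; 10220 periods.
P = 24,000/(1 + 0.083/365)^10220 ≈ 24,000/10.213759731 ≈ 2,349.7714.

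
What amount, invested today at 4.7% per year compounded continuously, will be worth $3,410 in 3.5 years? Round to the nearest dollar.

P = A·e^(−rt) = 3,410·e^(−0.1645).
e^(−0.1645) ≈ 0.8483177569, so P ≈ 2,892.7636.

$2,893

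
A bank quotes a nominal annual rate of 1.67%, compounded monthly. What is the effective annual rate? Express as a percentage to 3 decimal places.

1.683%

EAR = (1 + 1.67%/12)^12 − 1 = (1 + 0.00139167)^12 − 1.
(1 + 0.00139167)^12 ≈ 1.016828, so EAR ≈ 1.68284%.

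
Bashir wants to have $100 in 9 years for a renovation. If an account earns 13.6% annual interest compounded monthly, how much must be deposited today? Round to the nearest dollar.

$30

Periodic rate = 13.6%/12 = 0.0113333; 108 periods.
P = 100/(1 + 0.136/12)^108 ≈ 100/3.377433 ≈ 29.6083.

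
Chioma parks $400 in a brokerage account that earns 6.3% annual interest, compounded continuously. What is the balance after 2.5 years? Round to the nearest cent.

$468.23

A = P·e^(rt) = 400·e^(0.063·2.5) = 400·e^0.1575.
e^0.1575 ≈ 1.17058076, so A ≈ 468.2323.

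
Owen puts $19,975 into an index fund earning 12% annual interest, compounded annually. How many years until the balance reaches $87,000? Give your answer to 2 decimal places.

We need (1 + 0.12)^t = 4.3554, so t = ln 4.3554 / ln 1.12 ≈ 12.9837.

12.98 years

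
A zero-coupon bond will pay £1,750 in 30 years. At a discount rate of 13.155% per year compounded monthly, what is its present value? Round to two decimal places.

Periodic rate = 13.155%/12 = 0.0109625; 360 periods.
P = 1,750/(1 + 0.0109625)^360 ≈ 1,750/50.65434696 ≈ 34.5479.

£34.55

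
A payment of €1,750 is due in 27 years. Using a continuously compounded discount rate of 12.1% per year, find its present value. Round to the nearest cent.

P = A·e^(−rt) = 1,750·e^(−3.267).
e^(−3.267) ≈ 0.03812061756, so P ≈ 66.7111.

€66.71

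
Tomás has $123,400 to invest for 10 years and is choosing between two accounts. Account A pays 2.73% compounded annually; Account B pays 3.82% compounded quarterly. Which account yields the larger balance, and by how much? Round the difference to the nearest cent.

Account B, by $18,936.79

A: (1 + 0.0273)^10 ≈ 1.30910017568, so 123,400 × 1.30910017568 ≈ 161,542.9617.
B: (1 + 0.00955)^40 ≈ 1.46255876508, so 123,400 × 1.46255876508 ≈ 180,479.7516.
Difference ≈ 18,936.7899 in favor of B.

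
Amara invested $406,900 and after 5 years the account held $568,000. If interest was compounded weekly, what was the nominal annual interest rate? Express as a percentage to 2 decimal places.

6.68%

(1 + r/52)^260 = 568,000/406,900 = 1.39592.
1 + r/52 = 1.39592^(1/260) ≈ 1.001284, so r/52 ≈ 0.00128372.
r ≈ 52·0.00128372 = 6.67536%.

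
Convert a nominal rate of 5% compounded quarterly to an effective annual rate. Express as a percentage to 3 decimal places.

One year is 4 periods at 0.0125 each: (1 + 0.0125)^4 ≈ 1.050945.
EAR = 1.050945 − 1 ≈ 5.09453%.

5.095%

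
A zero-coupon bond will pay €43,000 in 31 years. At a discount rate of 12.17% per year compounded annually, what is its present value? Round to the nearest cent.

Annual rate = 12.17% = 0.1217; 31 periods.
P = 43,000/(1 + 0.1217)^31 ≈ 43,000/35.170481665 ≈ 1,222.6162.

€1,222.62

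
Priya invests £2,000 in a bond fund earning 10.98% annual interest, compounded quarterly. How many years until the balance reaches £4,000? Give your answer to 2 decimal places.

(1 + 0.02745)^(4t) = 4,000/2,000 = 2.
4t·ln(1 + 0.02745) = ln(2); 4t = 0.69315/0.02708 ≈ 25.5963.
t ≈ 6.3991 years.

6.40 years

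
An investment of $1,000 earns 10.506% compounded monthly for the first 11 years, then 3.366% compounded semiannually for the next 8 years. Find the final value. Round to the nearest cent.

After 11 years at 10.506%: 1,000 × 3.160184566 ≈ 3,160.1846.
Then 8 years at 3.366%: 3,160.1846 × 1.306091535 ≈ 4,127.4903.

$4,127.49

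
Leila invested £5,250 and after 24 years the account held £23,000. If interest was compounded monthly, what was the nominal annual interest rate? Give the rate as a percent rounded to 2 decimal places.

(1 + r/12)^288 = 23,000/5,250 = 4.38095.
1 + r/12 = 4.38095^(1/288) ≈ 1.005143, so r/12 ≈ 0.00514257.
r ≈ 12·0.00514257 = 6.17109%.

6.17%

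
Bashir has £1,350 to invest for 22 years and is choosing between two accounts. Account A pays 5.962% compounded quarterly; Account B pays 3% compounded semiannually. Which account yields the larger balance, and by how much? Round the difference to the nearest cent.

Account A growth factor: (1 + 0.014905)^88 ≈ 3.676499442; balance ≈ 4,963.2742.
Account B growth factor: (1 + 0.015)^44 ≈ 1.925333019; balance ≈ 2,599.1996.
Account A is larger by 2,364.0747.

Account A, by £2,364.07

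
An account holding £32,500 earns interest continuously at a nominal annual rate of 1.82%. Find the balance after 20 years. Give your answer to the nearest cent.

£46,769.91

A = P·e^(rt) = 32,500·e^(0.0182·20) = 32,500·e^0.364.
e^0.364 ≈ 1.4390742142, so A ≈ 46,769.9120.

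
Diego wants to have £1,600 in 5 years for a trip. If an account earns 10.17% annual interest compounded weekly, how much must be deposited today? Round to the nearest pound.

£963

Growth factor = (1 + 0.1017/52)^260 ≈ 1.66196958.
P = 1,600/1.66196958 ≈ 962.7132.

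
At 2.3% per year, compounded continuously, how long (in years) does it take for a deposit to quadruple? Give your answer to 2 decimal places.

60.27 years

e^(0.023t) = 4, so 0.023t = ln 4 ≈ 1.3863.
t ≈ 1.3863/0.023 ≈ 60.2737.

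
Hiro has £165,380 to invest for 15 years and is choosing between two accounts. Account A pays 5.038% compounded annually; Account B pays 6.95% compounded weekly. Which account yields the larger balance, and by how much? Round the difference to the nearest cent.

Account B, by £123,056.44

A: (1 + 0.05038)^15 ≈ 2.09024242463, so 165,380 × 2.09024242463 ≈ 345,684.2922.
B: (1 + 0.0695/52)^780 ≈ 2.83432538508, so 165,380 × 2.83432538508 ≈ 468,740.7322.
Difference ≈ 123,056.4400 in favor of B.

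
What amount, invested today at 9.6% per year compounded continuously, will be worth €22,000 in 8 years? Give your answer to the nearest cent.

€10,206.68

P = A·e^(−rt) = 22,000·e^(−0.768).
e^(−0.768) ≈ 0.46394002109, so P ≈ 10,206.6805.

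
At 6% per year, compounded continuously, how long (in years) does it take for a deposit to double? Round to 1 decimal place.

e^(0.06t) = 2, so 0.06t = ln 2 ≈ 0.69315.
t ≈ 0.69315/0.06 ≈ 11.5525.

11.6 years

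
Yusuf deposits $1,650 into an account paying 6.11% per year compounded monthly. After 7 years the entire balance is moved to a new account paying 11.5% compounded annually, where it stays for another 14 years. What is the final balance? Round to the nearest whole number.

After 7 years at 6.11%: 1,650 × 1.5320624422 ≈ 2,527.9030.
Then 14 years at 11.5%: 2,527.9030 × 4.5903747645 ≈ 11,604.0223.

$11,604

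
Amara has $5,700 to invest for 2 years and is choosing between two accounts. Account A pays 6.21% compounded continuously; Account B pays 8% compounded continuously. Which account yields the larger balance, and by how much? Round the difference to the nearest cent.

Account B, by $235.23

A: e^(0.0621·2) = e^0.1242 ≈ 1.132242297, so 5,700 × 1.132242297 ≈ 6,453.7811.
B: e^(0.08·2) = e^0.16 ≈ 1.173510871, so 5,700 × 1.173510871 ≈ 6,689.0120.
Difference ≈ 235.2309 in favor of B.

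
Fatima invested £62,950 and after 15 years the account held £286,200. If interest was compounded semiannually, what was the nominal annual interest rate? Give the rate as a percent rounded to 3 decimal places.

10.355%

The 30-period growth factor is 286,200/62,950 = 4.54647.
r/2 = 4.54647^(1/30) − 1 ≈ 0.0517741, so r ≈ 2·0.0517741 = 10.35482%.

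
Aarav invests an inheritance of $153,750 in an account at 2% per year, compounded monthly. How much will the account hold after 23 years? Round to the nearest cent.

Growth factor = (1 + 0.02/12)^276 ≈ 1.5834675466.
A ≈ 153,750 × 1.5834675466 ≈ 243,458.1353.

$243,458.14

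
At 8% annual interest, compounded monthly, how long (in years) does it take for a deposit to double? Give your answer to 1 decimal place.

8.7 years

(1 + 0.00666667)^(12t) = 2.
12t = ln 2 / ln(1 + 0.00666667) ≈ 0.69315/0.00664454 ≈ 104.3183.
t ≈ 8.6932.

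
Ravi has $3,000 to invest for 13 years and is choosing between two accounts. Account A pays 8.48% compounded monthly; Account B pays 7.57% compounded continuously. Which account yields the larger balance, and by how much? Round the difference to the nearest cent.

Account A, by $972.99

A: (1 + 0.0848/12)^156 ≈ 2.999732467, so 3,000 × 2.999732467 ≈ 8,999.1974.
B: e^(0.0757·13) = e^0.9841 ≈ 2.675402938, so 3,000 × 2.675402938 ≈ 8,026.2088.
Difference ≈ 972.9886 in favor of A.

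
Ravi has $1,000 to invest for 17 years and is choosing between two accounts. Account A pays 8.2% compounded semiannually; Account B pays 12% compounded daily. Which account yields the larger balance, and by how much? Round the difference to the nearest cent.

Account B, by $3,767.68

A: (1 + 0.041)^34 ≈ 3.920349655, so 1,000 × 3.920349655 ≈ 3,920.3497.
B: (1 + 0.12/365)^6205 ≈ 7.688031208, so 1,000 × 7.688031208 ≈ 7,688.0312.
Difference ≈ 3,767.6816 in favor of B.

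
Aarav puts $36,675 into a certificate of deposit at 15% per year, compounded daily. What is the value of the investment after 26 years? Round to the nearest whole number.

$1,810,384

Periodic rate = 15%/365 = 0.000410959; periods = 365·26 = 9490.
A = 36,675·(1 + 0.15/365)^9490 ≈ 36,675·49.36288616489 ≈ 1,810,383.8501.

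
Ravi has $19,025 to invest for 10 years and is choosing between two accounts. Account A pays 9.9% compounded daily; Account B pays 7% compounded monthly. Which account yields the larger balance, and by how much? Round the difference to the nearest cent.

Account A, by $12,960.06

Account A growth factor: (1 + 0.099/365)^3650 ≈ 2.690873236; balance ≈ 51,193.8633.
Account B growth factor: (1 + 0.07/12)^120 ≈ 2.0096613767; balance ≈ 38,233.8077.
Account A is larger by 12,960.0556.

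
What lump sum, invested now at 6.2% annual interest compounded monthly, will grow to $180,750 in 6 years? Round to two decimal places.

Growth factor = (1 + 0.062/12)^72 ≈ 1.44924437127.
P = 180,750/1.44924437127 ≈ 124,720.1670.

$124,720.17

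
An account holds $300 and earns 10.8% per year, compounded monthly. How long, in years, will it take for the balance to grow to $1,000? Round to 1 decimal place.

(1 + 0.009)^(12t) = 1,000/300 = 3.3333.
12t·ln(1 + 0.009) = ln(3.3333); 12t = 1.204/0.00895974 ≈ 134.3758.
t ≈ 11.1980 years.

11.2 years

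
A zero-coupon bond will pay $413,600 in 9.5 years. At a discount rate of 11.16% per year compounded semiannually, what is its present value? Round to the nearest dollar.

Periodic rate = 11.16%/2 = 0.0558; 19 periods.
P = 413,600/(1 + 0.0558)^19 ≈ 413,600/2.80576630658 ≈ 147,410.7088.

$147,411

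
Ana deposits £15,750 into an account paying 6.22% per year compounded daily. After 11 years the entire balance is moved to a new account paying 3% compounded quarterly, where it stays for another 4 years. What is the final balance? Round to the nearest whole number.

Phase 1: 15,750·(1 + 0.0622/365)^4015 ≈ 31,217.6011.
Phase 2: 31,217.6011·(1 + 0.0075)^16 ≈ 35,181.9903.

£35,182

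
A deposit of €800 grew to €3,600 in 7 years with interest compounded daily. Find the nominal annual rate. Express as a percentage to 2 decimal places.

The 2555-period growth factor is 3,600/800 = 4.5.
r/365 = 4.5^(1/2555) − 1 ≈ 0.000588853, so r ≈ 365·0.000588853 = 21.49315%.

21.49%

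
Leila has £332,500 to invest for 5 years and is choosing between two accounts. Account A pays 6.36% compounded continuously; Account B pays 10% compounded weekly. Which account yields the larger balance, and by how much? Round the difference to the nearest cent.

Account A growth factor: e^(0.0636·5) = e^0.318 ≈ 1.37437626123; balance ≈ 456,980.1069.
Account B growth factor: (1 + 0.1/52)^260 ≈ 1.64792982103; balance ≈ 547,936.6655.
Account B is larger by 90,956.5586.

Account B, by £90,956.56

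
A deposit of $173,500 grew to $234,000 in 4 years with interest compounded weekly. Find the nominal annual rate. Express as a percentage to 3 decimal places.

The 208-period growth factor is 234,000/173,500 = 1.3487.
r/52 = 1.3487^(1/208) − 1 ≈ 0.00143922, so r ≈ 52·0.00143922 = 7.48397%.

7.484%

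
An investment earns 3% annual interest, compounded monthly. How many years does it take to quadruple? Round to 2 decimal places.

46.27 years

(1 + 0.0025)^(12t) = 4.
12t = ln 4 / ln(1 + 0.0025) ≈ 1.3863/0.00249688 ≈ 555.2106.
t ≈ 46.2676.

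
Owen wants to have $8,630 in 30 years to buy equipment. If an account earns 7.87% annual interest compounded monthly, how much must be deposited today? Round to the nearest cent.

$820.33

Growth factor = (1 + 0.0787/12)^360 ≈ 10.5201406.
P = 8,630/10.5201406 ≈ 820.3312.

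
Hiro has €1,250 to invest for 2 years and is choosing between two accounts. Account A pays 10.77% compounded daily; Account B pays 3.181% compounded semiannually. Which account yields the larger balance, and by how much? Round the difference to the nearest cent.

A: (1 + 0.1077/365)^730 ≈ 1.240318532, so 1,250 × 1.240318532 ≈ 1,550.3982.
B: (1 + 0.015905)^4 ≈ 1.065153972, so 1,250 × 1.065153972 ≈ 1,331.4425.
Difference ≈ 218.9557 in favor of A.

Account A, by €218.96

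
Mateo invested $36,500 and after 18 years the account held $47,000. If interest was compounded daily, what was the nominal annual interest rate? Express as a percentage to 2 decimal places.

1.40%

(1 + r/365)^6570 = 47,000/36,500 = 1.28767.
1 + r/365 = 1.28767^(1/6570) ≈ 1.000038, so r/365 ≈ 0.000038484.
r ≈ 365·0.000038484 = 1.40467%.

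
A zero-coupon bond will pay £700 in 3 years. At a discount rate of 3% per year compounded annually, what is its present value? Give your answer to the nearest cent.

£640.60

Annual rate = 3% = 0.03; 3 periods.
P = 700/(1 + 0.03)^3 ≈ 700/1.092727 ≈ 640.5992.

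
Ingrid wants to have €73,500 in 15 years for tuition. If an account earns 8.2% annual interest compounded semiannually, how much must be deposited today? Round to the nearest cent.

Periodic rate = 8.2%/2 = 0.041; 30 periods.
P = 73,500/(1 + 0.041)^30 ≈ 73,500/3.3382732724 ≈ 22,017.3707.

€22,017.37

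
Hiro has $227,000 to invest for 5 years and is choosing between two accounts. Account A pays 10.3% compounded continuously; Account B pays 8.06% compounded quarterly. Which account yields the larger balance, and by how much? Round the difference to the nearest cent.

A: e^(0.103·5) = e^0.515 ≈ 1.6736385018, so 227,000 × 1.6736385018 ≈ 379,915.9399.
B: (1 + 0.02015)^20 ≈ 1.49032394064, so 227,000 × 1.49032394064 ≈ 338,303.5345.
Difference ≈ 41,612.4054 in favor of A.

Account A, by $41,612.41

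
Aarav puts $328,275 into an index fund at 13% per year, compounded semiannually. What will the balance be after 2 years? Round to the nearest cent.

Periodic rate = 13%/2 = 0.065; periods = 2·2 = 4.
A = 328,275·(1 + 0.065)^4 ≈ 328,275·1.28646635062 ≈ 422,314.7413.

$422,314.74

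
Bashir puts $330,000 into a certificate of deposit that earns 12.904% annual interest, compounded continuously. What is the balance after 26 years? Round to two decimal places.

A = P·e^(rt) = 330,000·e^(0.12904·26) = 330,000·e^3.35504.
e^3.35504 ≈ 28.64675003779, so A ≈ 9,453,427.5125.

$9,453,427.51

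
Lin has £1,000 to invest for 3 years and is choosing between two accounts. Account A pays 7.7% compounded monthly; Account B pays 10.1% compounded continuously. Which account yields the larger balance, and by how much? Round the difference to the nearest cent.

Account B, by £94.98

A: (1 + 0.077/12)^36 ≈ 1.258929844, so 1,000 × 1.258929844 ≈ 1,258.9298.
B: e^(0.101·3) = e^0.303 ≈ 1.353914464, so 1,000 × 1.353914464 ≈ 1,353.9145.
Difference ≈ 94.9846 in favor of B.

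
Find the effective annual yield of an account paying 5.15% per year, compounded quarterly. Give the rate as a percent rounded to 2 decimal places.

One year is 4 periods at 0.012875 each: (1 + 0.012875)^4 ≈ 1.052503.
EAR = 1.052503 − 1 ≈ 5.25032%.

5.25%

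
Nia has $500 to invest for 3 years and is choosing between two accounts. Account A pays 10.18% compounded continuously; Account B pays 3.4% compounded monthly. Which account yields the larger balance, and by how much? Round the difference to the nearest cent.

A: e^(0.1018·3) = e^0.3054 ≈ 1.35716776, so 500 × 1.35716776 ≈ 678.5839.
B: (1 + 0.034/12)^36 ≈ 1.10722377, so 500 × 1.10722377 ≈ 553.6119.
Difference ≈ 124.9720 in favor of A.

Account A, by $124.97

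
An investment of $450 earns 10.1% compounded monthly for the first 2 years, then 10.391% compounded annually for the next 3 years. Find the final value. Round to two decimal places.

After 2 years at 10.1%: 450 × 1.22281387 ≈ 550.2662.
Then 3 years at 10.391%: 550.2662 × 1.34524381 ≈ 740.2423.

$740.24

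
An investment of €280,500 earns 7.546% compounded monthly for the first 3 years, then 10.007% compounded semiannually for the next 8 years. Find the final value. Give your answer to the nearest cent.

€767,716.77

After 3 years at 7.546%: 280,500 × 1.25316354917 ≈ 351,512.3755.
Then 8 years at 10.007%: 351,512.3755 × 2.18403907926 ≈ 767,716.7650.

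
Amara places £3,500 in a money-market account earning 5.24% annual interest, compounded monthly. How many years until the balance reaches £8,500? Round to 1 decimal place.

17.0 years

(1 + 0.00436667)^(12t) = 8,500/3,500 = 2.4286.
12t·ln(1 + 0.00436667) = ln(2.4286); 12t = 0.8873/0.00435716 ≈ 203.6425.
t ≈ 16.9702 years.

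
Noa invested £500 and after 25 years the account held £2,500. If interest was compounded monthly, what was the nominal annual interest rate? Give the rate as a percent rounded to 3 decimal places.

6.455%

The 300-period growth factor is 2,500/500 = 5.
r/12 = 5^(1/300) − 1 ≈ 0.00537921, so r ≈ 12·0.00537921 = 6.45505%.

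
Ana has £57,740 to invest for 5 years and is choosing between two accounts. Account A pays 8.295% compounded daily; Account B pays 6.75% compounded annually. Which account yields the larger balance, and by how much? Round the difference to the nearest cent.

A: (1 + 0.08295/365)^1825 ≈ 1.5139208562, so 57,740 × 1.5139208562 ≈ 87,413.7902.
B: (1 + 0.0675)^5 ≈ 1.3862431671, so 57,740 × 1.3862431671 ≈ 80,041.6805.
Difference ≈ 7,372.1098 in favor of A.

Account A, by £7,372.11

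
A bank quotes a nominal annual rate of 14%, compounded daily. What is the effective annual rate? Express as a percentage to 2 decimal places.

EAR = (1 + 14%/365)^365 − 1 = (1 + 0.000383562)^365 − 1.
(1 + 0.000383562)^365 ≈ 1.150243, so EAR ≈ 15.02429%.

15.02%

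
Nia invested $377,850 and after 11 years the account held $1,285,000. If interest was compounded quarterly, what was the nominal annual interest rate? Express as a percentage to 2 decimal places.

The 44-period growth factor is 1,285,000/377,850 = 3.40082.
r/4 = 3.40082^(1/44) − 1 ≈ 0.0282091, so r ≈ 4·0.0282091 = 11.28364%.

11.28%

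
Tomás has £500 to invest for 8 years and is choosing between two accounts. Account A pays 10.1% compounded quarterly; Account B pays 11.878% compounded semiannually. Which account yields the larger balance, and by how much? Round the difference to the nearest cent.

A: (1 + 0.02525)^32 ≈ 2.221022175, so 500 × 2.221022175 ≈ 1,110.5111.
B: (1 + 0.05939)^16 ≈ 2.51706196, so 500 × 2.51706196 ≈ 1,258.5310.
Difference ≈ 148.0199 in favor of B.

Account B, by £148.02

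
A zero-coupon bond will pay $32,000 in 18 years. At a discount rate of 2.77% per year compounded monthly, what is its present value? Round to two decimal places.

Growth factor = (1 + 0.0277/12)^216 ≈ 1.645468945.
P = 32,000/1.645468945 ≈ 19,447.3436.

$19,447.34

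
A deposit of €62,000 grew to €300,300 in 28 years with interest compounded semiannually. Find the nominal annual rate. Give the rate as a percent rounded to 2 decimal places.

5.71%

The 56-period growth factor is 300,300/62,000 = 4.84355.
r/2 = 4.84355^(1/56) − 1 ≈ 0.0285729, so r ≈ 2·0.0285729 = 5.71457%.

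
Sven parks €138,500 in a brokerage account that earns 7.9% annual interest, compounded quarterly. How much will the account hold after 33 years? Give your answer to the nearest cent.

€1,830,711.96

Periodic rate = 7.9%/4 = 0.01975; periods = 4·33 = 132.
A = 138,500·(1 + 0.01975)^132 ≈ 138,500·13.21813693128 ≈ 1,830,711.9650.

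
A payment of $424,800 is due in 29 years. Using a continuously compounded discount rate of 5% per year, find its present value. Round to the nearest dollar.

P = A·e^(−rt) = 424,800·e^(−1.45).
e^(−1.45) ≈ 0.234570288094, so P ≈ 99,645.4584.

$99,645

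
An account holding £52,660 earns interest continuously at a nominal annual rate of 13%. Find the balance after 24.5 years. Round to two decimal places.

£1,272,649.41

A = P·e^(rt) = 52,660·e^(0.13·24.5) = 52,660·e^3.185.
e^3.185 ≈ 24.16728840585, so A ≈ 1,272,649.4075.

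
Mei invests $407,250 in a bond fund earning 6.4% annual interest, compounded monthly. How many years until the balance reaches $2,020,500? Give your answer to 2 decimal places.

We need (1 + 0.00533333)^(12t) = 4.9613, so 12t = ln 4.9613 / ln 1.005333 ≈ 301.1138.
t ≈ 301.1138/12 = 25.0928 years.

25.09 years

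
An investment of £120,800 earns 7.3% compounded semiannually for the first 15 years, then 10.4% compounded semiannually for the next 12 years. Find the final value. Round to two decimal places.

£1,195,429.26

After 15 years at 7.3%: 120,800 × 2.931427737624 ≈ 354,116.4707.
Then 12 years at 10.4%: 354,116.4707 × 3.3758081367 ≈ 1,195,429.2631.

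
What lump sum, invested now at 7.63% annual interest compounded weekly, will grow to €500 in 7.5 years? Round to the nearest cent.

Periodic rate = 7.63%/52 = 0.00146731; 390 periods.
P = 500/(1 + 0.0763/52)^390 ≈ 500/1.77150696 ≈ 282.2456.

€282.25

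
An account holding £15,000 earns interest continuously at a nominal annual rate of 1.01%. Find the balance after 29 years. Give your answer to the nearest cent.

£20,104.63

A = P·e^(rt) = 15,000·e^(0.0101·29) = 15,000·e^0.2929.
e^0.2929 ≈ 1.3403087529, so A ≈ 20,104.6313.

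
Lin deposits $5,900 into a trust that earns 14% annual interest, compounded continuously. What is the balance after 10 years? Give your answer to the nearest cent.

A = P·e^(rt) = 5,900·e^(0.14·10) = 5,900·e^1.4.
e^1.4 ≈ 4.0551999668, so A ≈ 23,925.6798.

$23,925.68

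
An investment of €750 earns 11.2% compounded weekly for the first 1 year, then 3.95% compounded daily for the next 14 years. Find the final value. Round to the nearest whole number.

€1,458

Phase 1: 750·(1 + 0.112/52)^52 ≈ 838.7836.
Phase 2: 838.7836·(1 + 0.0395/365)^5110 ≈ 1,458.1486.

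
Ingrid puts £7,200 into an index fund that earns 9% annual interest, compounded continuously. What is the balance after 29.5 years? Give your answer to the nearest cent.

A = P·e^(rt) = 7,200·e^(0.09·29.5) = 7,200·e^2.655.
e^2.655 ≈ 14.2249860593, so A ≈ 102,419.8996.

£102,419.90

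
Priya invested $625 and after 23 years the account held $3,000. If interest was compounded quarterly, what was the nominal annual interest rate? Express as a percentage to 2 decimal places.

(1 + r/4)^92 = 3,000/625 = 4.8.
1 + r/4 = 4.8^(1/92) ≈ 1.017196, so r/4 ≈ 0.0171964.
r ≈ 4·0.0171964 = 6.87854%.

6.88%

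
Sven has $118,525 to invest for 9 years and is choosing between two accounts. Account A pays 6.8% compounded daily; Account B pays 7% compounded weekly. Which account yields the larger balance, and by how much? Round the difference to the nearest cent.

Account A growth factor: (1 + 0.068/365)^3285 ≈ 1.84401083118; balance ≈ 218,561.3838.
Account B growth factor: (1 + 0.07/52)^468 ≈ 1.87681528244; balance ≈ 222,449.5314.
Account B is larger by 3,888.1476.

Account B, by $3,888.15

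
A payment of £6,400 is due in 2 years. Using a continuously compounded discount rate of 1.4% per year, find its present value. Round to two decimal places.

£6,223.29

P = A·e^(−rt) = 6,400·e^(−0.028).
e^(−0.028) ≈ 0.9723883668, so P ≈ 6,223.2855.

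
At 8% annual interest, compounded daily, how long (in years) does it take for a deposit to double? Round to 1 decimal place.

(1 + 0.000219178)^(365t) = 2.
365t = ln 2 / ln(1 + 0.000219178) ≈ 0.69315/0.000219154 ≈ 3162.8306.
t ≈ 8.6653.

8.7 years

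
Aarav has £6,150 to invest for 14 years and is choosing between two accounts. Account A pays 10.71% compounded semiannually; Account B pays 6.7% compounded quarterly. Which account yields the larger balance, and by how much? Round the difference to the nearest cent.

Account A, by £10,907.55

Account A growth factor: (1 + 0.05355)^28 ≈ 4.3086799946; balance ≈ 26,498.3820.
Account B growth factor: (1 + 0.01675)^56 ≈ 2.5350944256; balance ≈ 15,590.8307.
Account A is larger by 10,907.5512.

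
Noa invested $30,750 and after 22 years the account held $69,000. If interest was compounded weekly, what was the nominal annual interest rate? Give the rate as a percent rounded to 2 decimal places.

(1 + r/52)^1144 = 69,000/30,750 = 2.2439.
1 + r/52 = 2.2439^(1/1144) ≈ 1.000707, so r/52 ≈ 0.000706733.
r ≈ 52·0.000706733 = 3.67501%.

3.68%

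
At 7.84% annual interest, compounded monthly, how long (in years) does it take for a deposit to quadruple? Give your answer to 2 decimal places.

17.74 years

(1 + 0.00653333)^(12t) = 4.
12t = ln 4 / ln(1 + 0.00653333) ≈ 1.3863/0.00651208 ≈ 212.8803.
t ≈ 17.7400.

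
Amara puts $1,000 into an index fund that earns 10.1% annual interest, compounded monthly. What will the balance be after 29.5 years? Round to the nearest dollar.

$19,434

Periodic rate = 10.1%/12 = 0.00841667; periods = 12·29.5 = 354.
A = 1,000·(1 + 0.101/12)^354 ≈ 1,000·19.434137525 ≈ 19,434.1375.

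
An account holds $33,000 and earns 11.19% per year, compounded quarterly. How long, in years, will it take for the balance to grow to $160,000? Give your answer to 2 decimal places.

(1 + 0.027975)^(4t) = 160,000/33,000 = 4.8485.
4t·ln(1 + 0.027975) = ln(4.8485); 4t = 1.5787/0.0275908 ≈ 57.2170.
t ≈ 14.3043 years.

14.30 years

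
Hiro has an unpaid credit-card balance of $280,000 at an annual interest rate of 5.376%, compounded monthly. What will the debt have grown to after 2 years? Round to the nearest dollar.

$311,709

Growth factor = (1 + 0.00448)^24 ≈ 1.11324577733.
A ≈ 280,000 × 1.11324577733 ≈ 311,708.8177.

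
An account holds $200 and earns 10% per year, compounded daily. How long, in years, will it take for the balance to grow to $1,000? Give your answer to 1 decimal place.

(1 + 0.000273973)^(365t) = 1,000/200 = 5.
365t·ln(1 + 0.000273973) = ln(5); 365t = 1.6094/0.000273935 ≈ 5875.2531.
t ≈ 16.0966 years.

16.1 years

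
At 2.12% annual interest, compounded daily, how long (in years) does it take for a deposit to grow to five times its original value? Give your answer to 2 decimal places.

75.92 years

(1 + 0.0000580822)^(365t) = 5.
365t = ln 5 / ln(1 + 0.0000580822) ≈ 1.6094/5.80805e-05 ≈ 27710.4669.
t ≈ 75.9191.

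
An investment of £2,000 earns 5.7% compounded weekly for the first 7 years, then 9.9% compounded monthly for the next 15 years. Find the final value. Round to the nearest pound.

£13,077

After 7 years at 5.7%: 2,000 × 1.490007982 ≈ 2,980.0160.
Then 15 years at 9.9%: 2,980.0160 × 4.3881505831 ≈ 13,076.7588.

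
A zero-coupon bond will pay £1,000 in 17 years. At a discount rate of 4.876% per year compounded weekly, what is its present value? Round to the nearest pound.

Periodic rate = 4.876%/52 = 0.000937692; 884 periods.
P = 1,000/(1 + 0.04876/52)^884 ≈ 1,000/2.28995372 ≈ 436.6900.

£437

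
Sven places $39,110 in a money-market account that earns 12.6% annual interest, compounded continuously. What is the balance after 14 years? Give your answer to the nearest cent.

$228,235.55

A = P·e^(rt) = 39,110·e^(0.126·14) = 39,110·e^1.764.
e^1.764 ≈ 5.83573370554, so A ≈ 228,235.5452.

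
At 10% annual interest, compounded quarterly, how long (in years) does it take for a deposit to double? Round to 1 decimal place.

(1 + 0.025)^(4t) = 2.
4t = ln 2 / ln(1 + 0.025) ≈ 0.69315/0.0246926 ≈ 28.0710.
t ≈ 7.0178.

7.0 years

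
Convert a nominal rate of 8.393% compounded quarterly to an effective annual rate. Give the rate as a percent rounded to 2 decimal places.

8.66%

EAR = (1 + 8.393%/4)^4 − 1 = (1 + 0.0209825)^4 − 1.
(1 + 0.0209825)^4 ≈ 1.086609, so EAR ≈ 8.66087%.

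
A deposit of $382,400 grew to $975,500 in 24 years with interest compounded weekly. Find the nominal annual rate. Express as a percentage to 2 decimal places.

The 1248-period growth factor is 975,500/382,400 = 2.55099.
r/52 = 2.55099^(1/1248) − 1 ≈ 0.000750669, so r ≈ 52·0.000750669 = 3.90348%.

3.90%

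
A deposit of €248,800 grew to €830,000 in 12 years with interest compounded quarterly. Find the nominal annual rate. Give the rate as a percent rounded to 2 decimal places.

10.17%

The 48-period growth factor is 830,000/248,800 = 3.33601.
r/4 = 3.33601^(1/48) − 1 ≈ 0.0254172, so r ≈ 4·0.0254172 = 10.16686%.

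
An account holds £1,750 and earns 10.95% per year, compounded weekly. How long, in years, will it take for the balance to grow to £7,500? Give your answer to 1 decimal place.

We need (1 + 0.00210577)^(52t) = 4.2857, so 52t = ln 4.2857 / ln 1.002106 ≈ 691.8227.
t ≈ 691.8227/52 = 13.3043 years.

13.3 years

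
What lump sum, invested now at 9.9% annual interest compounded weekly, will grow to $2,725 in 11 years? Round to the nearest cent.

$918.06

Growth factor = (1 + 0.099/52)^572 ≈ 2.968226599.
P = 2,725/2.968226599 ≈ 918.0566.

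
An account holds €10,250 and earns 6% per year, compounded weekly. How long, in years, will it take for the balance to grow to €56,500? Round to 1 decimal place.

28.5 years

We need (1 + 0.00115385)^(52t) = 5.5122, so 52t = ln 5.5122 / ln 1.001154 ≈ 1480.2212.
t ≈ 1480.2212/52 = 28.4658 years.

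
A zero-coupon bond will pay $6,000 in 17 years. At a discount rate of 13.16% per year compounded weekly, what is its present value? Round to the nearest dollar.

Periodic rate = 13.16%/52 = 0.00253077; 884 periods.
P = 6,000/(1 + 0.1316/52)^884 ≈ 6,000/9.340631373 ≈ 642.3549.

$642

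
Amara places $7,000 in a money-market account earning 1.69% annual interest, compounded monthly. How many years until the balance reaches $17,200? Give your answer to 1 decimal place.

53.2 years

(1 + 0.00140833)^(12t) = 17,200/7,000 = 2.4571.
12t·ln(1 + 0.00140833) = ln(2.4571); 12t = 0.899/0.00140734 ≈ 638.7920.
t ≈ 53.2327 years.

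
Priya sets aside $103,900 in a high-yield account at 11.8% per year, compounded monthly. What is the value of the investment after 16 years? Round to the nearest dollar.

Growth factor = (1 + 0.118/12)^192 ≈ 6.54549967562.
A ≈ 103,900 × 6.54549967562 ≈ 680,077.4163.

$680,077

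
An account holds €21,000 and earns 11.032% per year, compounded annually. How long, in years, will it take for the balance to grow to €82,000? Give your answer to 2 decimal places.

We need (1 + 0.11032)^t = 3.9048, so t = ln 3.9048 / ln 1.11032 ≈ 13.0169.

13.02 years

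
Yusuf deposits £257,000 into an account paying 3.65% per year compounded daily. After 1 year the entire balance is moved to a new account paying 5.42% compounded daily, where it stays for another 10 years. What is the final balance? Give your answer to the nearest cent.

£458,304.60

Phase 1: 257,000·(1 + 0.0001)^365 ≈ 266,553.3097.
Phase 2: 266,553.3097·(1 + 0.0542/365)^3650 ≈ 458,304.5972.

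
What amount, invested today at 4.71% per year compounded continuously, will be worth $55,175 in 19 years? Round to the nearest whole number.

$22,547

P = A·e^(−rt) = 55,175·e^(−0.8949).
e^(−0.8949) ≈ 0.40864846144, so P ≈ 22,547.1789.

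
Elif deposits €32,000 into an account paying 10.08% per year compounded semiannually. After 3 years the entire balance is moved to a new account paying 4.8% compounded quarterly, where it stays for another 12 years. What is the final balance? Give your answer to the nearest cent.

After 3 years at 10.08%: 32,000 × 1.3431616351 ≈ 42,981.1723.
Then 12 years at 4.8%: 42,981.1723 × 1.772819827 ≈ 76,197.8745.

€76,197.87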